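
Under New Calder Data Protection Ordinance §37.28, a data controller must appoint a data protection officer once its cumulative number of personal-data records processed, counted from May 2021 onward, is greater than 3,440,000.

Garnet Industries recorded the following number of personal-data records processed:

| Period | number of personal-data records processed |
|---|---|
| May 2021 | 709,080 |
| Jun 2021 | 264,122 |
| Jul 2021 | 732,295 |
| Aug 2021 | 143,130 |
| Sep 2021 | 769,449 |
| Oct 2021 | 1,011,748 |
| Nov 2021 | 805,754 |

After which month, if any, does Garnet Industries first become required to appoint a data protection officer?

Through May 2021: 709,080
Through Jun 2021: 973,202
Through Jul 2021: 1,705,497
Through Aug 2021: 1,848,627
Through Sep 2021: 2,618,076
Through Oct 2021: 3,629,824 ← exceeds threshold

Oct 2021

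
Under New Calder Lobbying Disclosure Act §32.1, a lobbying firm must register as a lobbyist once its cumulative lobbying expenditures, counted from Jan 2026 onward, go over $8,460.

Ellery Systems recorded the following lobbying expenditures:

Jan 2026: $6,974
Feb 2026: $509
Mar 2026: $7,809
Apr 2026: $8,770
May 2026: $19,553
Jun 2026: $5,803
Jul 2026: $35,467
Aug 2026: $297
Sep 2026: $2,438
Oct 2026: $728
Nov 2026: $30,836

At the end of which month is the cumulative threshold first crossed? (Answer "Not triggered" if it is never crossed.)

Through Jan 2026: $6,974
Through Feb 2026: $7,483
Through Mar 2026: $15,292 ← exceeds threshold

Mar 2026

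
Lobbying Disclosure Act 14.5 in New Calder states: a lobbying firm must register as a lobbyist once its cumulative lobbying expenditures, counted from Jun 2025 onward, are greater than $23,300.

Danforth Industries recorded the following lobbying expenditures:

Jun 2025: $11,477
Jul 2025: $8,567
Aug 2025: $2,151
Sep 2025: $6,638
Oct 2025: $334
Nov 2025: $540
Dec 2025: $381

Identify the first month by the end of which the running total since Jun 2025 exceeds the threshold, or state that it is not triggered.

Sep 2025

Through Jun 2025: $11,477
Through Jul 2025: $20,044
Through Aug 2025: $22,195
Through Sep 2025: $28,833 ← exceeds threshold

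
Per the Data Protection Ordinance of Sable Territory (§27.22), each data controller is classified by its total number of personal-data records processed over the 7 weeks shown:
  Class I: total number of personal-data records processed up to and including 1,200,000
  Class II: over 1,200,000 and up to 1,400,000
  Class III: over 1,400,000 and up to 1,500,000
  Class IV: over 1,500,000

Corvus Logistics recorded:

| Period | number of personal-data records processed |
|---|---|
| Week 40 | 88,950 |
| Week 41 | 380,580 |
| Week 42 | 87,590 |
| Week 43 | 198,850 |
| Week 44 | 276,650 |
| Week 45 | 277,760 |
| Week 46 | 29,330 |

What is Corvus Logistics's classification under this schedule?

Class II

Total number of personal-data records processed: 88,950 + 380,580 + 87,590 + 198,850 + 276,650 + 277,760 + 29,330 = 1,339,710.
1,200,000 < 1,339,710 ≤ 1,400,000, so Class II applies.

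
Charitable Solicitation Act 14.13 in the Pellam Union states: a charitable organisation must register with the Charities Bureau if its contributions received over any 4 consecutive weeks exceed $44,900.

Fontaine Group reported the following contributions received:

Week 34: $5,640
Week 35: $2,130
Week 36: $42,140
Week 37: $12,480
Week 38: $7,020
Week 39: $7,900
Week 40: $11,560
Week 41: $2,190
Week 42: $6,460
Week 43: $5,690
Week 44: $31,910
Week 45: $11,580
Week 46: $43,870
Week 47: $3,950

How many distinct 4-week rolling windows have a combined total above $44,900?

Week 34–Week 37: $5,640 + $2,130 + $42,140 + $12,480 = $62,390 (over)
Week 35–Week 38: $2,130 + $42,140 + $12,480 + $7,020 = $63,770 (over)
Week 36–Week 39: $42,140 + $12,480 + $7,020 + $7,900 = $69,540 (over)
Week 37–Week 40: $12,480 + $7,020 + $7,900 + $11,560 = $38,960 (under)
Week 38–Week 41: $7,020 + $7,900 + $11,560 + $2,190 = $28,670 (under)
Week 39–Week 42: $7,900 + $11,560 + $2,190 + $6,460 = $28,110 (under)
Week 40–Week 43: $11,560 + $2,190 + $6,460 + $5,690 = $25,900 (under)
Week 41–Week 44: $2,190 + $6,460 + $5,690 + $31,910 = $46,250 (over)
Week 42–Week 45: $6,460 + $5,690 + $31,910 + $11,580 = $55,640 (over)
Week 43–Week 46: $5,690 + $31,910 + $11,580 + $43,870 = $93,050 (over)
Week 44–Week 47: $31,910 + $11,580 + $43,870 + $3,950 = $91,310 (over)
7 windows exceed the threshold.

7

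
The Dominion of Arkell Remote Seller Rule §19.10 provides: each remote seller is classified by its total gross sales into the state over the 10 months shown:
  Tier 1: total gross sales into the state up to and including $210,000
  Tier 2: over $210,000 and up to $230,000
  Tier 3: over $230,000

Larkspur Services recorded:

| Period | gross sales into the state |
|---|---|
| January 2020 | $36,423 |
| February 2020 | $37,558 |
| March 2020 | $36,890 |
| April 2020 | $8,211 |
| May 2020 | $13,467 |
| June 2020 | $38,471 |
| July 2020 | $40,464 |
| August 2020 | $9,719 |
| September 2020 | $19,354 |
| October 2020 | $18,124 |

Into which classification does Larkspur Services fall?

Tier 3

Total gross sales into the state: $36,423 + $37,558 + $36,890 + $8,211 + $13,467 + $38,471 + $40,464 + $9,719 + $19,354 + $18,124 = $258,681.
$258,681 > $230,000, so Tier 3 applies.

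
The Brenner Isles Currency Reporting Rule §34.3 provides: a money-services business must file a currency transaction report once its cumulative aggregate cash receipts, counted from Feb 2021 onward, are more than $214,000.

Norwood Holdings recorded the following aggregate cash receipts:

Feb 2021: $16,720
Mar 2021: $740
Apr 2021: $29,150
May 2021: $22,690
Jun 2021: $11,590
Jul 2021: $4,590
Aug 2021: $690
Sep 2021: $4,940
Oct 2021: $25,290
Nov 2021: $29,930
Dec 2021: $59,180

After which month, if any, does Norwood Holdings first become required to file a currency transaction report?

Through Feb 2021: $16,720
Through Mar 2021: $17,460
Through Apr 2021: $46,610
Through May 2021: $69,300
Through Jun 2021: $80,890
Through Jul 2021: $85,480
Through Aug 2021: $86,170
Through Sep 2021: $91,110
Through Oct 2021: $116,400
Through Nov 2021: $146,330
Through Dec 2021: $205,510
Final cumulative total $205,510 ≤ $214,000; the threshold is never exceeded.

Not triggered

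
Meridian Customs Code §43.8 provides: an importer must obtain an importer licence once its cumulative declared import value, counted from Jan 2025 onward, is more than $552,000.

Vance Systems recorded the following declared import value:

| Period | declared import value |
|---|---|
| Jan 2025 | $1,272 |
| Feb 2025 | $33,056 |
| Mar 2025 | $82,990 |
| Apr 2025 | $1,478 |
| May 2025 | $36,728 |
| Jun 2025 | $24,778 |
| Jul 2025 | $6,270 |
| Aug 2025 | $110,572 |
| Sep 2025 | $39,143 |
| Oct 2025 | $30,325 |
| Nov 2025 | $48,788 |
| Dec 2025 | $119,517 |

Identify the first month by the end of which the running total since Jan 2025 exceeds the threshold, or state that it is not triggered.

Through Jan 2025: $1,272
Through Feb 2025: $34,328
Through Mar 2025: $117,318
Through Apr 2025: $118,796
Through May 2025: $155,524
Through Jun 2025: $180,302
Through Jul 2025: $186,572
Through Aug 2025: $297,144
Through Sep 2025: $336,287
Through Oct 2025: $366,612
Through Nov 2025: $415,400
Through Dec 2025: $534,917
Final cumulative total $534,917 ≤ $552,000; the threshold is never exceeded.

Not triggered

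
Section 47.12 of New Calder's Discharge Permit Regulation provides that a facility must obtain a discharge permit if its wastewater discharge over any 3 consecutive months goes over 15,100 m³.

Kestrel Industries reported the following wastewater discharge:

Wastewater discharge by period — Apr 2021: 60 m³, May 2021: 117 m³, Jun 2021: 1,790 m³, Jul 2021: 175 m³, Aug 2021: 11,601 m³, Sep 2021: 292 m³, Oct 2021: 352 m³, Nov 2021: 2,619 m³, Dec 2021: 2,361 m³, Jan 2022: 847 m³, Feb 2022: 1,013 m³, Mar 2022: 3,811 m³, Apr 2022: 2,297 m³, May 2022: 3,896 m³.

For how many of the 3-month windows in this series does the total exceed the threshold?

0

Apr 2021–Jun 2021: 60 m³ + 117 m³ + 1,790 m³ = 1,967 m³ (under)
May 2021–Jul 2021: 117 m³ + 1,790 m³ + 175 m³ = 2,082 m³ (under)
Jun 2021–Aug 2021: 1,790 m³ + 175 m³ + 11,601 m³ = 13,566 m³ (under)
Jul 2021–Sep 2021: 175 m³ + 11,601 m³ + 292 m³ = 12,068 m³ (under)
Aug 2021–Oct 2021: 11,601 m³ + 292 m³ + 352 m³ = 12,245 m³ (under)
Sep 2021–Nov 2021: 292 m³ + 352 m³ + 2,619 m³ = 3,263 m³ (under)
Oct 2021–Dec 2021: 352 m³ + 2,619 m³ + 2,361 m³ = 5,332 m³ (under)
Nov 2021–Jan 2022: 2,619 m³ + 2,361 m³ + 847 m³ = 5,827 m³ (under)
Dec 2021–Feb 2022: 2,361 m³ + 847 m³ + 1,013 m³ = 4,221 m³ (under)
Jan 2022–Mar 2022: 847 m³ + 1,013 m³ + 3,811 m³ = 5,671 m³ (under)
Feb 2022–Apr 2022: 1,013 m³ + 3,811 m³ + 2,297 m³ = 7,121 m³ (under)
Mar 2022–May 2022: 3,811 m³ + 2,297 m³ + 3,896 m³ = 10,004 m³ (under)
0 windows exceed the threshold.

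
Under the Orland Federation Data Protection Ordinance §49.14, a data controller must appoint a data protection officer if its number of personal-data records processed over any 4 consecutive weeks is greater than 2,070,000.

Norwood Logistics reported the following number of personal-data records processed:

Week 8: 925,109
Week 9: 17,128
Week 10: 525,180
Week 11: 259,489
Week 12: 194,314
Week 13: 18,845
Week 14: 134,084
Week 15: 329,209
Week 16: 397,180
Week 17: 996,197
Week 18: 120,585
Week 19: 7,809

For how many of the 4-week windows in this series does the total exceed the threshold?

Week 8–Week 11: 925,109 + 17,128 + 525,180 + 259,489 = 1,726,906 (under)
Week 9–Week 12: 17,128 + 525,180 + 259,489 + 194,314 = 996,111 (under)
Week 10–Week 13: 525,180 + 259,489 + 194,314 + 18,845 = 997,828 (under)
Week 11–Week 14: 259,489 + 194,314 + 18,845 + 134,084 = 606,732 (under)
Week 12–Week 15: 194,314 + 18,845 + 134,084 + 329,209 = 676,452 (under)
Week 13–Week 16: 18,845 + 134,084 + 329,209 + 397,180 = 879,318 (under)
Week 14–Week 17: 134,084 + 329,209 + 397,180 + 996,197 = 1,856,670 (under)
Week 15–Week 18: 329,209 + 397,180 + 996,197 + 120,585 = 1,843,171 (under)
Week 16–Week 19: 397,180 + 996,197 + 120,585 + 7,809 = 1,521,771 (under)
0 windows exceed the threshold.

0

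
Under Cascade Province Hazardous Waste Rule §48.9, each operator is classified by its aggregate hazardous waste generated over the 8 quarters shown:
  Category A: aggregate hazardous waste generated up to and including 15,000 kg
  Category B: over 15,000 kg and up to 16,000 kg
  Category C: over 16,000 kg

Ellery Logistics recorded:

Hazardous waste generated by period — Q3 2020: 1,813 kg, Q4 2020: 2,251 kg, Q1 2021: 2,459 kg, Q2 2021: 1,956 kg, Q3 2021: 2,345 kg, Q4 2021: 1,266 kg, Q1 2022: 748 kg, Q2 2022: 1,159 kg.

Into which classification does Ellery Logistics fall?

Category A

Aggregate hazardous waste generated: 1,813 kg + 2,251 kg + 2,459 kg + 1,956 kg + 2,345 kg + 1,266 kg + 748 kg + 1,159 kg = 13,997 kg.
13,997 kg ≤ 15,000 kg, so Category A applies.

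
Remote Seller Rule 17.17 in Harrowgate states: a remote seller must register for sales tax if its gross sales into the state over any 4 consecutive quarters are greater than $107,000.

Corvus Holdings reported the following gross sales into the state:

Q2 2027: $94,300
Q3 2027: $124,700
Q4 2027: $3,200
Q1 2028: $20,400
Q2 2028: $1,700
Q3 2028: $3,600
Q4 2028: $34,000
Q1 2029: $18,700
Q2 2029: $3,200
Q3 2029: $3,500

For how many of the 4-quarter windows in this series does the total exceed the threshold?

Q2 2027–Q1 2028: $94,300 + $124,700 + $3,200 + $20,400 = $242,600 (over)
Q3 2027–Q2 2028: $124,700 + $3,200 + $20,400 + $1,700 = $150,000 (over)
Q4 2027–Q3 2028: $3,200 + $20,400 + $1,700 + $3,600 = $28,900 (under)
Q1 2028–Q4 2028: $20,400 + $1,700 + $3,600 + $34,000 = $59,700 (under)
Q2 2028–Q1 2029: $1,700 + $3,600 + $34,000 + $18,700 = $58,000 (under)
Q3 2028–Q2 2029: $3,600 + $34,000 + $18,700 + $3,200 = $59,500 (under)
Q4 2028–Q3 2029: $34,000 + $18,700 + $3,200 + $3,500 = $59,400 (under)
2 windows exceed the threshold.

2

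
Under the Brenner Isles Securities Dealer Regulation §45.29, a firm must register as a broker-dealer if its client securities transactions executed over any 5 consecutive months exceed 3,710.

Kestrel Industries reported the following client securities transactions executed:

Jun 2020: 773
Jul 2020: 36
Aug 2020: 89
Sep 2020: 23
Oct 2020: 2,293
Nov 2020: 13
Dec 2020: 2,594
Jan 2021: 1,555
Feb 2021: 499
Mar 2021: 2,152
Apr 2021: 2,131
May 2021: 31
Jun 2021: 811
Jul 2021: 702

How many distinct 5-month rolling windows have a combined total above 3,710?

8

Jun 2020–Oct 2020: 773 + 36 + 89 + 23 + 2,293 = 3,214 (under)
Jul 2020–Nov 2020: 36 + 89 + 23 + 2,293 + 13 = 2,454 (under)
Aug 2020–Dec 2020: 89 + 23 + 2,293 + 13 + 2,594 = 5,012 (over)
Sep 2020–Jan 2021: 23 + 2,293 + 13 + 2,594 + 1,555 = 6,478 (over)
Oct 2020–Feb 2021: 2,293 + 13 + 2,594 + 1,555 + 499 = 6,954 (over)
Nov 2020–Mar 2021: 13 + 2,594 + 1,555 + 499 + 2,152 = 6,813 (over)
Dec 2020–Apr 2021: 2,594 + 1,555 + 499 + 2,152 + 2,131 = 8,931 (over)
Jan 2021–May 2021: 1,555 + 499 + 2,152 + 2,131 + 31 = 6,368 (over)
Feb 2021–Jun 2021: 499 + 2,152 + 2,131 + 31 + 811 = 5,624 (over)
Mar 2021–Jul 2021: 2,152 + 2,131 + 31 + 811 + 702 = 5,827 (over)
8 windows exceed the threshold.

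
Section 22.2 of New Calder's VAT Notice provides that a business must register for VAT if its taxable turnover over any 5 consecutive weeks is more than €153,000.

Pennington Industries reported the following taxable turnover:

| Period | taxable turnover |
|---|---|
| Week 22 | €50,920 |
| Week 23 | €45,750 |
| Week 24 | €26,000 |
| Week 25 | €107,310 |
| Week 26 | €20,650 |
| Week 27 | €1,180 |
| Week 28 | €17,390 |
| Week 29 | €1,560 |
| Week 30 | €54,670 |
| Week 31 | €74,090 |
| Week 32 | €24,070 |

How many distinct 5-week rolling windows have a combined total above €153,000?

4

Week 22–Week 26: €50,920 + €45,750 + €26,000 + €107,310 + €20,650 = €250,630 (over)
Week 23–Week 27: €45,750 + €26,000 + €107,310 + €20,650 + €1,180 = €200,890 (over)
Week 24–Week 28: €26,000 + €107,310 + €20,650 + €1,180 + €17,390 = €172,530 (over)
Week 25–Week 29: €107,310 + €20,650 + €1,180 + €17,390 + €1,560 = €148,090 (under)
Week 26–Week 30: €20,650 + €1,180 + €17,390 + €1,560 + €54,670 = €95,450 (under)
Week 27–Week 31: €1,180 + €17,390 + €1,560 + €54,670 + €74,090 = €148,890 (under)
Week 28–Week 32: €17,390 + €1,560 + €54,670 + €74,090 + €24,070 = €171,780 (over)
4 windows exceed the threshold.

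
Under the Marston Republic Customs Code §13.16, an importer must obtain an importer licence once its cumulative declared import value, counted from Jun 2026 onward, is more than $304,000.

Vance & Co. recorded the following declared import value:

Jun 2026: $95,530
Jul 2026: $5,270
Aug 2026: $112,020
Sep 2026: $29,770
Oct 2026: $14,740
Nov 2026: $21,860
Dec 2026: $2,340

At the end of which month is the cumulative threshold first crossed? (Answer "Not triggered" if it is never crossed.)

Through Jun 2026: $95,530
Through Jul 2026: $100,800
Through Aug 2026: $212,820
Through Sep 2026: $242,590
Through Oct 2026: $257,330
Through Nov 2026: $279,190
Through Dec 2026: $281,530
Final cumulative total $281,530 ≤ $304,000; the threshold is never exceeded.

Not triggered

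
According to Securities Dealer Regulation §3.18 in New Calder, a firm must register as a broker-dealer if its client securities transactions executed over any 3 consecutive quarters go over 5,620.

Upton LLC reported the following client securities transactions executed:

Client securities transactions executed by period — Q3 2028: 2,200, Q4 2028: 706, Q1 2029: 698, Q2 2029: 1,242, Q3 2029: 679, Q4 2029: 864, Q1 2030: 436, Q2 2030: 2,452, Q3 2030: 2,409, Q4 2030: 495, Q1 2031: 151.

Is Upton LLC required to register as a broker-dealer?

No

Q3 2028–Q1 2029: 2,200 + 706 + 698 = 3,604 (under)
Q4 2028–Q2 2029: 706 + 698 + 1,242 = 2,646 (under)
Q1 2029–Q3 2029: 698 + 1,242 + 679 = 2,619 (under)
Q2 2029–Q4 2029: 1,242 + 679 + 864 = 2,785 (under)
Q3 2029–Q1 2030: 679 + 864 + 436 = 1,979 (under)
Q4 2029–Q2 2030: 864 + 436 + 2,452 = 3,752 (under)
Q1 2030–Q3 2030: 436 + 2,452 + 2,409 = 5,297 (under)
Q2 2030–Q4 2030: 2,452 + 2,409 + 495 = 5,356 (under)
Q3 2030–Q1 2031: 2,409 + 495 + 151 = 3,055 (under)
No window exceeds 5,620.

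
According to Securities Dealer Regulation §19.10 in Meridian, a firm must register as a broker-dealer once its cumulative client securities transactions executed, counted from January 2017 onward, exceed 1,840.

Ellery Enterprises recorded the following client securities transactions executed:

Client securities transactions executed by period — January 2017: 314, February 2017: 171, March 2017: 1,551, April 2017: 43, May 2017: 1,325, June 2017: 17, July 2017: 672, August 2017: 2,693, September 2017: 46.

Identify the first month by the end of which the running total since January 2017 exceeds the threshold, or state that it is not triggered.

March 2017

Through January 2017: 314
Through February 2017: 485
Through March 2017: 2,036 ← exceeds threshold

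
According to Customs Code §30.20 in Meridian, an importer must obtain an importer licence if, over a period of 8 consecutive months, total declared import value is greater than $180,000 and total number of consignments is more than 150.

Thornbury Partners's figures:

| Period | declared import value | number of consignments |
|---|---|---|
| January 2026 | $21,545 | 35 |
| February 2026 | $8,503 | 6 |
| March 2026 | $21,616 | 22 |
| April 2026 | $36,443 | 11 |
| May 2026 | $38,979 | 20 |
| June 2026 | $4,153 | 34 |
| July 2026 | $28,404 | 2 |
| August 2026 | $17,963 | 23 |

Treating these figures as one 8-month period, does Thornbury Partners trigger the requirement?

No

Total declared import value: $21,545 + $8,503 + $21,616 + $36,443 + $38,979 + $4,153 + $28,404 + $17,963 = $177,606 (≤ $180,000).
Total number of consignments: 35 + 6 + 22 + 11 + 20 + 34 + 2 + 23 = 153 (> 150).
The test is 'and': the rule requires both, and at least one is not exceeded.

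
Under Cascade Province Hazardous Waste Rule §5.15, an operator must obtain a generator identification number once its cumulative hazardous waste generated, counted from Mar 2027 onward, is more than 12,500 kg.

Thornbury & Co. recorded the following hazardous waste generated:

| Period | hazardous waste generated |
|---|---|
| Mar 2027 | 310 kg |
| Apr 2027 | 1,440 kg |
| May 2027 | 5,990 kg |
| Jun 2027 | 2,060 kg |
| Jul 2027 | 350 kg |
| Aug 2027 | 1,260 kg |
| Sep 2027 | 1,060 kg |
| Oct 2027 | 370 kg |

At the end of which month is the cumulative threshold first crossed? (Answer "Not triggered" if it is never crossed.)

Through Mar 2027: 310 kg
Through Apr 2027: 1,750 kg
Through May 2027: 7,740 kg
Through Jun 2027: 9,800 kg
Through Jul 2027: 10,150 kg
Through Aug 2027: 11,410 kg
Through Sep 2027: 12,470 kg
Through Oct 2027: 12,840 kg ← exceeds threshold

Oct 2027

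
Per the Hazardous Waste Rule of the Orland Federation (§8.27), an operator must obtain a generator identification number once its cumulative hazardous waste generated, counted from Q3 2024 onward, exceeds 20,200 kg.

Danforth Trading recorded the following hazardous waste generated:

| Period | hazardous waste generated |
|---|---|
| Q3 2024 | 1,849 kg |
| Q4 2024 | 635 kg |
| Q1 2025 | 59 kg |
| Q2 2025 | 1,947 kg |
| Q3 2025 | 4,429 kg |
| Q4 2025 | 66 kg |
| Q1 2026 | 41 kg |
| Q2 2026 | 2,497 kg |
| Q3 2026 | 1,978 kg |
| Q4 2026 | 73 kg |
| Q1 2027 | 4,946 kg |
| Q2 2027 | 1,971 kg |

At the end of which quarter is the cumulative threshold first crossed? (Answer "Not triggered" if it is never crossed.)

Q2 2027

Through Q3 2024: 1,849 kg
Through Q4 2024: 2,484 kg
Through Q1 2025: 2,543 kg
Through Q2 2025: 4,490 kg
Through Q3 2025: 8,919 kg
Through Q4 2025: 8,985 kg
Through Q1 2026: 9,026 kg
Through Q2 2026: 11,523 kg
Through Q3 2026: 13,501 kg
Through Q4 2026: 13,574 kg
Through Q1 2027: 18,520 kg
Through Q2 2027: 20,491 kg ← exceeds threshold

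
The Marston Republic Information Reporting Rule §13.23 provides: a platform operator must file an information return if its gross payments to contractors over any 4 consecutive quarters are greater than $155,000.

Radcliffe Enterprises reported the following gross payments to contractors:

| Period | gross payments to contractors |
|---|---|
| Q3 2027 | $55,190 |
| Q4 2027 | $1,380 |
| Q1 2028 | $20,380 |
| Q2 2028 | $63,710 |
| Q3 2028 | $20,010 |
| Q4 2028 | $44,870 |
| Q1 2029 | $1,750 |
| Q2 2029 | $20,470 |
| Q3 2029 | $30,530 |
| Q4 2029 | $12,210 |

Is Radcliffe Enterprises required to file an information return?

Q3 2027–Q2 2028: $55,190 + $1,380 + $20,380 + $63,710 = $140,660 (under)
Q4 2027–Q3 2028: $1,380 + $20,380 + $63,710 + $20,010 = $105,480 (under)
Q1 2028–Q4 2028: $20,380 + $63,710 + $20,010 + $44,870 = $148,970 (under)
Q2 2028–Q1 2029: $63,710 + $20,010 + $44,870 + $1,750 = $130,340 (under)
Q3 2028–Q2 2029: $20,010 + $44,870 + $1,750 + $20,470 = $87,100 (under)
Q4 2028–Q3 2029: $44,870 + $1,750 + $20,470 + $30,530 = $97,620 (under)
Q1 2029–Q4 2029: $1,750 + $20,470 + $30,530 + $12,210 = $64,960 (under)
No window exceeds $155,000.

No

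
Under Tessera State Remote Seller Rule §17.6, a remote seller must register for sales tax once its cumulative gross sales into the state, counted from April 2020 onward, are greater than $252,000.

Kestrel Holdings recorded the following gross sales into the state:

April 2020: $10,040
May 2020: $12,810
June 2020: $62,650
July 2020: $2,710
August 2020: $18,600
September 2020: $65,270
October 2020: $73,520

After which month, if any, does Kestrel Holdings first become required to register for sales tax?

Through April 2020: $10,040
Through May 2020: $22,850
Through June 2020: $85,500
Through July 2020: $88,210
Through August 2020: $106,810
Through September 2020: $172,080
Through October 2020: $245,600
Final cumulative total $245,600 ≤ $252,000; the threshold is never exceeded.

Not triggered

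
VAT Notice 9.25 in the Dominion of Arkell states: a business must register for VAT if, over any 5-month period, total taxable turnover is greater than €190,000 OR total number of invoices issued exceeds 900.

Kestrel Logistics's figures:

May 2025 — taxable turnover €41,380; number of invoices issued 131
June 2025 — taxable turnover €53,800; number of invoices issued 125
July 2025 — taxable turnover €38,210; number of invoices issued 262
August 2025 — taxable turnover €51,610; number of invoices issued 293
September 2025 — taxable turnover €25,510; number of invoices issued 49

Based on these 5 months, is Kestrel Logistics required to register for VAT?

Yes

Total taxable turnover: €41,380 + €53,800 + €38,210 + €51,610 + €25,510 = €210,510 (> €190,000).
Total number of invoices issued: 131 + 125 + 262 + 293 + 49 = 860 (≤ 900).
The test is 'or': at least one threshold is exceeded.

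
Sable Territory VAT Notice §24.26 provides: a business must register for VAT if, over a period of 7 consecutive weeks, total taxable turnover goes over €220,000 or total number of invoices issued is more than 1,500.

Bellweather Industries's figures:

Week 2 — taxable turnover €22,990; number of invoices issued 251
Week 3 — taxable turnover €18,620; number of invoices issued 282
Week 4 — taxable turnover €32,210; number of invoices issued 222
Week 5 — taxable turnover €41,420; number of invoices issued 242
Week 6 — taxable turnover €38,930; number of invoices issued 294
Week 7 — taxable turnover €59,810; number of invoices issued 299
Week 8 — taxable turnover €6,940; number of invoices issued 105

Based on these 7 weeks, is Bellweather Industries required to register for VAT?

Yes

Total taxable turnover: €22,990 + €18,620 + €32,210 + €41,420 + €38,930 + €59,810 + €6,940 = €220,920 (> €220,000).
Total number of invoices issued: 251 + 282 + 222 + 242 + 294 + 299 + 105 = 1,695 (> 1,500).
The test is 'or': at least one threshold is exceeded.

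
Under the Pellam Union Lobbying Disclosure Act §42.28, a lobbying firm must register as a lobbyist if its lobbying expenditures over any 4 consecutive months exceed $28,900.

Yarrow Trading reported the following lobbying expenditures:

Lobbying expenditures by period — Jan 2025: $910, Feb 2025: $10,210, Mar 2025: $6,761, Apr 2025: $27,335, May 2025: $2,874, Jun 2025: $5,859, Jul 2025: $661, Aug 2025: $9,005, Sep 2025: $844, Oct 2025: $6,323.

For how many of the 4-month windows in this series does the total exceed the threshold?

Jan 2025–Apr 2025: $910 + $10,210 + $6,761 + $27,335 = $45,216 (over)
Feb 2025–May 2025: $10,210 + $6,761 + $27,335 + $2,874 = $47,180 (over)
Mar 2025–Jun 2025: $6,761 + $27,335 + $2,874 + $5,859 = $42,829 (over)
Apr 2025–Jul 2025: $27,335 + $2,874 + $5,859 + $661 = $36,729 (over)
May 2025–Aug 2025: $2,874 + $5,859 + $661 + $9,005 = $18,399 (under)
Jun 2025–Sep 2025: $5,859 + $661 + $9,005 + $844 = $16,369 (under)
Jul 2025–Oct 2025: $661 + $9,005 + $844 + $6,323 = $16,833 (under)
4 windows exceed the threshold.

4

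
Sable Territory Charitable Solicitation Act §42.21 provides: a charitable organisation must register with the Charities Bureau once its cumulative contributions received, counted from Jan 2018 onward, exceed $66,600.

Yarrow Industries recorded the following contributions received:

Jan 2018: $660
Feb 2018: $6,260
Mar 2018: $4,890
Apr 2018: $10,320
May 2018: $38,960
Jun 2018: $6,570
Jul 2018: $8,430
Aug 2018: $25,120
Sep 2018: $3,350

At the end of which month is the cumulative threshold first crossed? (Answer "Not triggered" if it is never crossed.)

Jun 2018

Through Jan 2018: $660
Through Feb 2018: $6,920
Through Mar 2018: $11,810
Through Apr 2018: $22,130
Through May 2018: $61,090
Through Jun 2018: $67,660 ← exceeds threshold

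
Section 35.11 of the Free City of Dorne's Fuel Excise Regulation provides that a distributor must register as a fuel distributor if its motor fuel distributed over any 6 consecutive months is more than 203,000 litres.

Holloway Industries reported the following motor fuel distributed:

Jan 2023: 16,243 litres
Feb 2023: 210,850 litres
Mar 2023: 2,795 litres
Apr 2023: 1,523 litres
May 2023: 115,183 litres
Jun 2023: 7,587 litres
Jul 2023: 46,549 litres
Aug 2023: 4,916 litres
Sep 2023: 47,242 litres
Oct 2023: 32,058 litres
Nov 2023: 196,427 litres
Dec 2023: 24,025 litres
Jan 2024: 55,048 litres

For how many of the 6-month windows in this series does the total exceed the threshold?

7

Jan 2023–Jun 2023: 16,243 litres + 210,850 litres + 2,795 litres + 1,523 litres + 115,183 litres + 7,587 litres = 354,181 litres (over)
Feb 2023–Jul 2023: 210,850 litres + 2,795 litres + 1,523 litres + 115,183 litres + 7,587 litres + 46,549 litres = 384,487 litres (over)
Mar 2023–Aug 2023: 2,795 litres + 1,523 litres + 115,183 litres + 7,587 litres + 46,549 litres + 4,916 litres = 178,553 litres (under)
Apr 2023–Sep 2023: 1,523 litres + 115,183 litres + 7,587 litres + 46,549 litres + 4,916 litres + 47,242 litres = 223,000 litres (over)
May 2023–Oct 2023: 115,183 litres + 7,587 litres + 46,549 litres + 4,916 litres + 47,242 litres + 32,058 litres = 253,535 litres (over)
Jun 2023–Nov 2023: 7,587 litres + 46,549 litres + 4,916 litres + 47,242 litres + 32,058 litres + 196,427 litres = 334,779 litres (over)
Jul 2023–Dec 2023: 46,549 litres + 4,916 litres + 47,242 litres + 32,058 litres + 196,427 litres + 24,025 litres = 351,217 litres (over)
Aug 2023–Jan 2024: 4,916 litres + 47,242 litres + 32,058 litres + 196,427 litres + 24,025 litres + 55,048 litres = 359,716 litres (over)
7 windows exceed the threshold.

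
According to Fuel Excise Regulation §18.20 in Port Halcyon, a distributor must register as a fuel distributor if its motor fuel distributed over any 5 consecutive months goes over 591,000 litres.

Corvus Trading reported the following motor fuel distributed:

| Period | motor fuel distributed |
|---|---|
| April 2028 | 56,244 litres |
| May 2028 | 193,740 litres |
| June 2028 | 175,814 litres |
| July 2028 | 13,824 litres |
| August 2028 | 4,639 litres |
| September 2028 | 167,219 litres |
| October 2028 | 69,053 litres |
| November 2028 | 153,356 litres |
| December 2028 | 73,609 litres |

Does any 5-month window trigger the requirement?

No

April 2028–August 2028: 56,244 litres + 193,740 litres + 175,814 litres + 13,824 litres + 4,639 litres = 444,261 litres (under)
May 2028–September 2028: 193,740 litres + 175,814 litres + 13,824 litres + 4,639 litres + 167,219 litres = 555,236 litres (under)
June 2028–October 2028: 175,814 litres + 13,824 litres + 4,639 litres + 167,219 litres + 69,053 litres = 430,549 litres (under)
July 2028–November 2028: 13,824 litres + 4,639 litres + 167,219 litres + 69,053 litres + 153,356 litres = 408,091 litres (under)
August 2028–December 2028: 4,639 litres + 167,219 litres + 69,053 litres + 153,356 litres + 73,609 litres = 467,876 litres (under)
No window exceeds 591,000 litres.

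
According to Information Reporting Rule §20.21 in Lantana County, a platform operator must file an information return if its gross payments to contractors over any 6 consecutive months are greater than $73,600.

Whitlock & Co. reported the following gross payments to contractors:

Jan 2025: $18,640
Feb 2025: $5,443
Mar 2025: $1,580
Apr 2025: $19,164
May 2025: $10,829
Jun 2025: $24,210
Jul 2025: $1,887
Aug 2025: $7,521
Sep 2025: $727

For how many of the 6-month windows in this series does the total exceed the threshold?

1

Jan 2025–Jun 2025: $18,640 + $5,443 + $1,580 + $19,164 + $10,829 + $24,210 = $79,866 (over)
Feb 2025–Jul 2025: $5,443 + $1,580 + $19,164 + $10,829 + $24,210 + $1,887 = $63,113 (under)
Mar 2025–Aug 2025: $1,580 + $19,164 + $10,829 + $24,210 + $1,887 + $7,521 = $65,191 (under)
Apr 2025–Sep 2025: $19,164 + $10,829 + $24,210 + $1,887 + $7,521 + $727 = $64,338 (under)
1 window exceeds the threshold.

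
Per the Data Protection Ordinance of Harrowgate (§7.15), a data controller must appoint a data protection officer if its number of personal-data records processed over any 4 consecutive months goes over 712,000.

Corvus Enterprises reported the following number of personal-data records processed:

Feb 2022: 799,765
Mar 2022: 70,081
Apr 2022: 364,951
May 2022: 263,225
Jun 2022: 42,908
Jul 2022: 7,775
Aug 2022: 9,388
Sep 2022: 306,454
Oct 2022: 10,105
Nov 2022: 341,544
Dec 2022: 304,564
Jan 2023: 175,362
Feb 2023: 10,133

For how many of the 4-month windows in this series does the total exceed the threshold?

Feb 2022–May 2022: 799,765 + 70,081 + 364,951 + 263,225 = 1,498,022 (over)
Mar 2022–Jun 2022: 70,081 + 364,951 + 263,225 + 42,908 = 741,165 (over)
Apr 2022–Jul 2022: 364,951 + 263,225 + 42,908 + 7,775 = 678,859 (under)
May 2022–Aug 2022: 263,225 + 42,908 + 7,775 + 9,388 = 323,296 (under)
Jun 2022–Sep 2022: 42,908 + 7,775 + 9,388 + 306,454 = 366,525 (under)
Jul 2022–Oct 2022: 7,775 + 9,388 + 306,454 + 10,105 = 333,722 (under)
Aug 2022–Nov 2022: 9,388 + 306,454 + 10,105 + 341,544 = 667,491 (under)
Sep 2022–Dec 2022: 306,454 + 10,105 + 341,544 + 304,564 = 962,667 (over)
Oct 2022–Jan 2023: 10,105 + 341,544 + 304,564 + 175,362 = 831,575 (over)
Nov 2022–Feb 2023: 341,544 + 304,564 + 175,362 + 10,133 = 831,603 (over)
5 windows exceed the threshold.

5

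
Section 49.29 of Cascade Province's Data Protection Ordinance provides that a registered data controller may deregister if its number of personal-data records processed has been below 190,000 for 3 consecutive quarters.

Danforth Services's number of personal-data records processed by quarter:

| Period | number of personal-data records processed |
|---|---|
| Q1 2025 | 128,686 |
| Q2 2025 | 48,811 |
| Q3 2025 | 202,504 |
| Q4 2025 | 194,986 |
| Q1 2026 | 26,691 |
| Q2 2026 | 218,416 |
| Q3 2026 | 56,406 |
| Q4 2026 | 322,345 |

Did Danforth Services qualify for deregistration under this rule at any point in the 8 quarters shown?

No

Quarters below 190,000: Q1 2025, Q2 2025, Q1 2026, Q3 2026.
Longest run of consecutive quarters below the threshold: 2.
2 < 3, so Danforth Services never became eligible.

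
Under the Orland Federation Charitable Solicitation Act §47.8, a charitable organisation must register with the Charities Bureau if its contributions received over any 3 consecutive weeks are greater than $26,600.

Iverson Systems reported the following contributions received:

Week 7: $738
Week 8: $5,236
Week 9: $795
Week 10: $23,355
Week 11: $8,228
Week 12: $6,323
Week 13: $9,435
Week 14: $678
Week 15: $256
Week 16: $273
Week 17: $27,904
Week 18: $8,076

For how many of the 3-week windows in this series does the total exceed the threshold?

5

Week 7–Week 9: $738 + $5,236 + $795 = $6,769 (under)
Week 8–Week 10: $5,236 + $795 + $23,355 = $29,386 (over)
Week 9–Week 11: $795 + $23,355 + $8,228 = $32,378 (over)
Week 10–Week 12: $23,355 + $8,228 + $6,323 = $37,906 (over)
Week 11–Week 13: $8,228 + $6,323 + $9,435 = $23,986 (under)
Week 12–Week 14: $6,323 + $9,435 + $678 = $16,436 (under)
Week 13–Week 15: $9,435 + $678 + $256 = $10,369 (under)
Week 14–Week 16: $678 + $256 + $273 = $1,207 (under)
Week 15–Week 17: $256 + $273 + $27,904 = $28,433 (over)
Week 16–Week 18: $273 + $27,904 + $8,076 = $36,253 (over)
5 windows exceed the threshold.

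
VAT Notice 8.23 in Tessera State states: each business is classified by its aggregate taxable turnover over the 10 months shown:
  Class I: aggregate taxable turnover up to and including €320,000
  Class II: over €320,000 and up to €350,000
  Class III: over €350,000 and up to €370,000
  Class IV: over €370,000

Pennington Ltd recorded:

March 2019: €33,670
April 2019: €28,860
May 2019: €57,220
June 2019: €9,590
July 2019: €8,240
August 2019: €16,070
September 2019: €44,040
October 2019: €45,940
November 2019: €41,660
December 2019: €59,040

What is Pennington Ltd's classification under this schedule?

Class II

Aggregate taxable turnover: €33,670 + €28,860 + €57,220 + €9,590 + €8,240 + €16,070 + €44,040 + €45,940 + €41,660 + €59,040 = €344,330.
€320,000 < €344,330 ≤ €350,000, so Class II applies.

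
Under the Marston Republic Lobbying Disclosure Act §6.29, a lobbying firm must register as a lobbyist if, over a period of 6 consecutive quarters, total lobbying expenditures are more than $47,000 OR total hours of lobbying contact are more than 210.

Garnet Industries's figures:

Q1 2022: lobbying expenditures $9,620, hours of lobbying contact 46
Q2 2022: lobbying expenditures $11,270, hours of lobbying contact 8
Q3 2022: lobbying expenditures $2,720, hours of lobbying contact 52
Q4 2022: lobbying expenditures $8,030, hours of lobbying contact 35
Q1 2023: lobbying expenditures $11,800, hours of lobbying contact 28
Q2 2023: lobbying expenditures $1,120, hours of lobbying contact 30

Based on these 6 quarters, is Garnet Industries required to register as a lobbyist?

Total lobbying expenditures: $9,620 + $11,270 + $2,720 + $8,030 + $11,800 + $1,120 = $44,560 (≤ $47,000).
Total hours of lobbying contact: 46 + 8 + 52 + 35 + 28 + 30 = 199 (≤ 210).
The test is 'or': neither threshold is exceeded.

No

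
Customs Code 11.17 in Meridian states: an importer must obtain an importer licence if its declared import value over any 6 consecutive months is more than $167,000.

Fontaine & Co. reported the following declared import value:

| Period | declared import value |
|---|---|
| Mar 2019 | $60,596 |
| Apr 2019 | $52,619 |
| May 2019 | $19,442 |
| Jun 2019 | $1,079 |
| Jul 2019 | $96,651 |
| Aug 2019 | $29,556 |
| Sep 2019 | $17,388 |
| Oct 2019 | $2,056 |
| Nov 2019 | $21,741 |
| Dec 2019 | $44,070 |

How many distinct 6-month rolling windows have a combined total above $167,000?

Mar 2019–Aug 2019: $60,596 + $52,619 + $19,442 + $1,079 + $96,651 + $29,556 = $259,943 (over)
Apr 2019–Sep 2019: $52,619 + $19,442 + $1,079 + $96,651 + $29,556 + $17,388 = $216,735 (over)
May 2019–Oct 2019: $19,442 + $1,079 + $96,651 + $29,556 + $17,388 + $2,056 = $166,172 (under)
Jun 2019–Nov 2019: $1,079 + $96,651 + $29,556 + $17,388 + $2,056 + $21,741 = $168,471 (over)
Jul 2019–Dec 2019: $96,651 + $29,556 + $17,388 + $2,056 + $21,741 + $44,070 = $211,462 (over)
4 windows exceed the threshold.

4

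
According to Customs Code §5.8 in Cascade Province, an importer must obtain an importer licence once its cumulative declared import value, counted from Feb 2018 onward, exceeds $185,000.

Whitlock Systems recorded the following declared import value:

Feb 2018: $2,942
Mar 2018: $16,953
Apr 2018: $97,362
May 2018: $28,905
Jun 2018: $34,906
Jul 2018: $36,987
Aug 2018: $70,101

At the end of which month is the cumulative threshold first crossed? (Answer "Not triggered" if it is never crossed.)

Jul 2018

Through Feb 2018: $2,942
Through Mar 2018: $19,895
Through Apr 2018: $117,257
Through May 2018: $146,162
Through Jun 2018: $181,068
Through Jul 2018: $218,055 ← exceeds threshold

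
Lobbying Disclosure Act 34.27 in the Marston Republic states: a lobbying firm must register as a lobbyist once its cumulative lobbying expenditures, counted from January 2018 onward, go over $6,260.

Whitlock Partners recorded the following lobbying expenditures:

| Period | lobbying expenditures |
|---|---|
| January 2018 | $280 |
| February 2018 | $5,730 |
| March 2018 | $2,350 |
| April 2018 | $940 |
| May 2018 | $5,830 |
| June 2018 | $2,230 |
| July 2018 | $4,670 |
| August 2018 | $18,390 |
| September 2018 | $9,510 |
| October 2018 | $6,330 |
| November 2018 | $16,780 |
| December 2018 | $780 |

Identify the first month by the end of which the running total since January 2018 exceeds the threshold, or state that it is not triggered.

Through January 2018: $280
Through February 2018: $6,010
Through March 2018: $8,360 ← exceeds threshold

March 2018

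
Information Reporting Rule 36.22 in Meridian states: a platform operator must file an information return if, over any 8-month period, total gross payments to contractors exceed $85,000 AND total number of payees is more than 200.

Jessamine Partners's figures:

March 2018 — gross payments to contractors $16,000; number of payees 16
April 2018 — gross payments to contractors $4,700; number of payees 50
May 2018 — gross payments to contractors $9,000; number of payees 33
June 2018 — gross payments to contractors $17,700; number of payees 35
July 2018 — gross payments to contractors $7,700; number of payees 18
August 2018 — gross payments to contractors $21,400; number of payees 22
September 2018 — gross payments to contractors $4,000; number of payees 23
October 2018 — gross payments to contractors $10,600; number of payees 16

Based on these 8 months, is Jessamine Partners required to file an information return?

Total gross payments to contractors: $16,000 + $4,700 + $9,000 + $17,700 + $7,700 + $21,400 + $4,000 + $10,600 = $91,100 (> $85,000).
Total number of payees: 16 + 50 + 33 + 35 + 18 + 22 + 23 + 16 = 213 (> 200).
The test is 'and': both thresholds are exceeded.

Yes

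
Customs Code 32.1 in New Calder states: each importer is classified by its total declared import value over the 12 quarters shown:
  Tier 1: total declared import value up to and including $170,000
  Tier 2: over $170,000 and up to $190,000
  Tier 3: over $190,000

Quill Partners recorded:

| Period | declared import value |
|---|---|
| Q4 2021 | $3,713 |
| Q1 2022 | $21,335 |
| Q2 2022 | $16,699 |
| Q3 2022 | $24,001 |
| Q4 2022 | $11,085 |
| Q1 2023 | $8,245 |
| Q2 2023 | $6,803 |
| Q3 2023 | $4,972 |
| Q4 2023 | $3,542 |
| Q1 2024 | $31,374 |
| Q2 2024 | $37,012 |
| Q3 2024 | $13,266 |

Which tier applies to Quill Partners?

Tier 2

Total declared import value: $3,713 + $21,335 + $16,699 + $24,001 + $11,085 + $8,245 + $6,803 + $4,972 + $3,542 + $31,374 + $37,012 + $13,266 = $182,047.
$170,000 < $182,047 ≤ $190,000, so Tier 2 applies.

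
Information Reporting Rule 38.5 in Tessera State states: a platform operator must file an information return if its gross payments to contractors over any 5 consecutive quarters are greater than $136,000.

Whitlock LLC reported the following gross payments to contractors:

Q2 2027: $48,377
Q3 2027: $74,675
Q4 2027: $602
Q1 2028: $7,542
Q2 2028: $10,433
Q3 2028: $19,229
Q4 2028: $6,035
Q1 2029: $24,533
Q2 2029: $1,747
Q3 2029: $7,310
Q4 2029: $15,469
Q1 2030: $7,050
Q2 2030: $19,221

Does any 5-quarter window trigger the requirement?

Yes

Q2 2027–Q2 2028: $48,377 + $74,675 + $602 + $7,542 + $10,433 = $141,629 (over)
Q3 2027–Q3 2028: $74,675 + $602 + $7,542 + $10,433 + $19,229 = $112,481 (under)
Q4 2027–Q4 2028: $602 + $7,542 + $10,433 + $19,229 + $6,035 = $43,841 (under)
Q1 2028–Q1 2029: $7,542 + $10,433 + $19,229 + $6,035 + $24,533 = $67,772 (under)
Q2 2028–Q2 2029: $10,433 + $19,229 + $6,035 + $24,533 + $1,747 = $61,977 (under)
Q3 2028–Q3 2029: $19,229 + $6,035 + $24,533 + $1,747 + $7,310 = $58,854 (under)
Q4 2028–Q4 2029: $6,035 + $24,533 + $1,747 + $7,310 + $15,469 = $55,094 (under)
Q1 2029–Q1 2030: $24,533 + $1,747 + $7,310 + $15,469 + $7,050 = $56,109 (under)
Q2 2029–Q2 2030: $1,747 + $7,310 + $15,469 + $7,050 + $19,221 = $50,797 (under)
At least one window exceeds $136,000.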